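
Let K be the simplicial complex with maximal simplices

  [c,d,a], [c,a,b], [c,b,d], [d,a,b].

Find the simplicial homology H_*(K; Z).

H_0 ≅ Z,  H_1 = 0,  H_2 ≅ Z.

K has 4 vertices, 6 edges, 4 triangles.
rank ∂_0 = 0, rank ∂_1 = 3 ⇒ b_0 = 4 − 0 − 3 = 1; all invariant factors of ∂_1 are 1 so no torsion. So H_0 ≅ Z.
rank ∂_1 = 3, rank ∂_2 = 3 ⇒ b_1 = 6 − 3 − 3 = 0; all invariant factors of ∂_2 are 1 so no torsion. So H_1 ≅ 0.
rank ∂_2 = 3, rank ∂_3 = 0 ⇒ b_2 = 4 − 3 − 0 = 1. So H_2 ≅ Z.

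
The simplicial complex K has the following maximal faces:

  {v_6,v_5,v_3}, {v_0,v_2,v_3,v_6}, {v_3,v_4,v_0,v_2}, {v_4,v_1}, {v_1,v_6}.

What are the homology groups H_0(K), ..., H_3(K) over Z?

K has 7 vertices, 13 edges, 8 triangles, 2 3-simplices.
rank ∂_0 = 0, rank ∂_1 = 6 ⇒ b_0 = 7 − 0 − 6 = 1; all invariant factors of ∂_1 are 1 so no torsion. So H_0 ≅ Z.
rank ∂_1 = 6, rank ∂_2 = 6 ⇒ b_1 = 13 − 6 − 6 = 1; all invariant factors of ∂_2 are 1 so no torsion. So H_1 ≅ Z.
rank ∂_2 = 6, rank ∂_3 = 2 ⇒ b_2 = 8 − 6 − 2 = 0; all invariant factors of ∂_3 are 1 so no torsion. So H_2 ≅ 0.
rank ∂_3 = 2, rank ∂_4 = 0 ⇒ b_3 = 2 − 2 − 0 = 0. So H_3 ≅ 0.

H_0 = Z,  H_1 = Z,  H_2 = 0,  H_3 = 0.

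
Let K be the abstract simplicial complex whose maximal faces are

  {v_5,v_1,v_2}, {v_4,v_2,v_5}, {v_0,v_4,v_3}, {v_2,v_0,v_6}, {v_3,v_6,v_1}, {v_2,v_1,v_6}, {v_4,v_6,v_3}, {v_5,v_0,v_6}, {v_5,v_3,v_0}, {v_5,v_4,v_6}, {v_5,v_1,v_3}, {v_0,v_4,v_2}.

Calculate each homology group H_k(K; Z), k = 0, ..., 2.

H_0 = Z,  H_1 = Z/2,  H_2 = 0.

We work with the vertex ordering v_0 < v_1 < v_2 < v_3 < v_4 < v_5 < v_6. The simplices of K, each written with vertices in increasing order, are:

  0-simplices (7): [v_0], [v_1], [v_2], [v_3], [v_4], [v_5], [v_6]
  1-simplices (18): (18 of them)
  2-simplices (12): (12 of them)

so the chain groups are C_0 ≅ Z^7, C_1 ≅ Z^18, C_2 ≅ Z^12.

Boundary ∂_1: C_1 → C_0 maps an edge to its endpoints' difference, ∂[p,q] = q − p.
As a 7×18 matrix over Z this has rank 6, with invariant factors (1,1,1,1,1,1).

∂_2: C_2 → C_1 sends each 2-simplex [p,q,r] to [q,r] − [p,r] + [p,q]. For instance
  ∂[v_1,v_3,v_6] = [v_3,v_6] − [v_1,v_6] + [v_1,v_3],
  ∂[v_0,v_3,v_4] = [v_3,v_4] − [v_0,v_4] + [v_0,v_3].
As a 18×12 matrix over Z this has rank 12, with invariant factors (1,1,1,1,1,1,1,1,1,1,1,2).

Now H_k = ker ∂_k / im ∂_{k+1}, so:

  H_0: rank C_0 − rank ∂_1 = 7 − 6 = 1, and the invariant factors of ∂_1 are all 1, so H_0 = Z.
  H_1: rank ker ∂_1 − rank ∂_2 = (18 − 6) − 12 = 0, and ∂_2 has invariant factor 2 > 1, so H_1 = Z/2.
  H_2: rank ker ∂_2 − rank ∂_3 = (12 − 12) − 0 = 0, and there is no ∂_3, so H_2 = 0.

As a check, the Euler characteristic is 7 − 18 + 12 = 1, which agrees with 1 − 0 + 0 = 1.
(K is a triangulation of the real projective plane RP^2.)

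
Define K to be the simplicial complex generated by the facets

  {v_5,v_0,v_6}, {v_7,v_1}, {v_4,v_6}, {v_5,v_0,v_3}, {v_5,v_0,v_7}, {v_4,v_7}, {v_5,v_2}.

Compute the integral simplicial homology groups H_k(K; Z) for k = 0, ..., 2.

Order the vertices as v_0 < v_1 < v_2 < v_3 < v_4 < v_5 < v_6 < v_7. Listing each simplex with vertices in this order, K has dimension 2 with simplices:

  0-simplices (8): [v_0], [v_1], [v_2], [v_3], [v_4], [v_5], [v_6], [v_7]
  1-simplices (11): [v_0,v_3], [v_0,v_5], [v_0,v_6], [v_0,v_7], [v_1,v_7], [v_2,v_5], [v_3,v_5], [v_4,v_6], [v_4,v_7], [v_5,v_6], [v_5,v_7]
  2-simplices (3): [v_0,v_3,v_5], [v_0,v_5,v_6], [v_0,v_5,v_7]

Hence C_0 ≅ Z^8, C_1 ≅ Z^11, C_2 ≅ Z^3.

The boundary map ∂_1: C_1 → C_0 sends each edge [p,q] (with p < q) to q − p.
This gives a 8×11 integer matrix of rank 7; reducing to Smith normal form yields diagonal entries (1,1,1,1,1,1,1).

Boundary ∂_2: C_2 → C_1 sends each 2-simplex [p,q,r] to [q,r] − [p,r] + [p,q]. For instance
  ∂[v_0,v_3,v_5] = [v_3,v_5] − [v_0,v_5] + [v_0,v_3],
  ∂[v_0,v_5,v_7] = [v_5,v_7] − [v_0,v_7] + [v_0,v_5].
The resulting 11×3 matrix has rank 3, and its Smith normal form has invariant factors (1,1,1).

Reading off H_k = ker ∂_k / im ∂_{k+1}:

  H_0: rank C_0 − rank ∂_1 = 8 − 7 = 1, and the invariant factors of ∂_1 are all 1, so H_0 ≅ Z.
  H_1: rank ker ∂_1 − rank ∂_2 = (11 − 7) − 3 = 1, and the invariant factors of ∂_2 are all 1, so H_1 ≅ Z.
  H_2: rank ker ∂_2 − rank ∂_3 = (3 − 3) − 0 = 0, and there is no ∂_3, so H_2 ≅ 0.

As a check, the Euler characteristic is 8 − 11 + 3 = 0, which agrees with 1 − 1 + 0 = 0.

H_0 ≅ Z,  H_1 ≅ Z,  H_2 = 0.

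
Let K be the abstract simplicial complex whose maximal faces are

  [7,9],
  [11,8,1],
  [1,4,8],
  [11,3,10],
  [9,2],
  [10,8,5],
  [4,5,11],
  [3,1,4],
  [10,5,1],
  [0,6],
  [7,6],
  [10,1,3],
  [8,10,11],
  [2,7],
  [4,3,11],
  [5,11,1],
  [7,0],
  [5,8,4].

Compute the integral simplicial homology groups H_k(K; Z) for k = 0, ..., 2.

Take the total order 0 < 1 < 2 < 3 < 4 < 5 < 6 < 7 < 8 < 9 < 10 < 11 on the vertex set. Then K (dimension 2) consists of the simplices:

  0-simplices (12): [0], [1], [2], [3], [4], [5], [6], [7], [8], [9], [10], [11]
  1-simplices (24): (24 of them)
  2-simplices (12): [1,3,4], [1,3,10], [1,4,8], [1,5,10], [1,5,11], [1,8,11], [3,4,11], [3,10,11], [4,5,8], [4,5,11], [5,8,10], [8,10,11]

giving chain groups C_0 ≅ Z^12, C_1 ≅ Z^24, C_2 ≅ Z^12.

The boundary map ∂_1: C_1 → C_0 maps an edge to its endpoints' difference, ∂[p,q] = q − p.
The resulting 12×24 matrix has rank 10, and its Smith normal form has invariant factors (1,1,1,1,1,1,1,1,1,1).

Boundary ∂_2: C_2 → C_1 maps a triangle to the signed sum of its edges. For instance
  ∂[1,8,11] = [8,11] − [1,11] + [1,8],
  ∂[5,8,10] = [8,10] − [5,10] + [5,8].
As a 24×12 matrix over Z this has rank 12, with invariant factors (1,1,1,1,1,1,1,1,1,1,1,2).

Computing H_k = (kernel of ∂_k) / (image of ∂_{k+1}):

  H_0: rank C_0 − rank ∂_1 = 12 − 10 = 2, and the invariant factors of ∂_1 are all 1, so H_0 = Z^2.
  H_1: rank ker ∂_1 − rank ∂_2 = (24 − 10) − 12 = 2, and ∂_2 has invariant factor 2 > 1, so H_1 = Z^2 × Z/2.
  H_2: rank ker ∂_2 − rank ∂_3 = (12 − 12) − 0 = 0, and there is no ∂_3, so H_2 = 0.

H_0 ≅ Z^2,  H_1 ≅ Z^2 × Z/2,  H_2 = 0.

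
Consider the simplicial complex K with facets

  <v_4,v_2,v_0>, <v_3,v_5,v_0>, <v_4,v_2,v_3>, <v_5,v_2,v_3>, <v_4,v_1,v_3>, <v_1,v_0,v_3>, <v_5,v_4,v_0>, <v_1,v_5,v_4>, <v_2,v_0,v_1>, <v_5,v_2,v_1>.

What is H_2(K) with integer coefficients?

H_2 = 0.

Fix the vertex order v_0 < v_1 < v_2 < v_3 < v_4 < v_5 and write every simplex with vertices in increasing order. Then dim K = 2 and the simplices of K are:

  0-simplices (6): [v_0], [v_1], [v_2], [v_3], [v_4], [v_5]
  1-simplices (15): (15 of them)
  2-simplices (10): [v_0,v_1,v_2], [v_0,v_1,v_3], [v_0,v_2,v_4], [v_0,v_3,v_5], [v_0,v_4,v_5], [v_1,v_2,v_5], [v_1,v_3,v_4], [v_1,v_4,v_5], [v_2,v_3,v_4], [v_2,v_3,v_5]

giving chain groups C_0 ≅ Z^6, C_1 ≅ Z^15, C_2 ≅ Z^10.

The boundary map ∂_1: C_1 → C_0 is given by ∂[p,q] = [q] − [p]. For instance
  ∂[v_1,v_4] = [v_4] − [v_1].
As a 6×15 matrix over Z this has rank 5, with invariant factors (1,1,1,1,1).

The boundary map ∂_2: C_2 → C_1 maps a triangle to the signed sum of its edges. For instance
  ∂[v_0,v_2,v_4] = [v_2,v_4] − [v_0,v_4] + [v_0,v_2],
  ∂[v_2,v_3,v_5] = [v_3,v_5] − [v_2,v_5] + [v_2,v_3].
The resulting 15×10 matrix has rank 10, and its Smith normal form has invariant factors (1,1,1,1,1,1,1,1,1,2).

Computing H_k = (kernel of ∂_k) / (image of ∂_{k+1}):

  H_2: rank ker ∂_2 − rank ∂_3 = (10 − 10) − 0 = 0, and there is no ∂_3, so H_2 ≅ 0.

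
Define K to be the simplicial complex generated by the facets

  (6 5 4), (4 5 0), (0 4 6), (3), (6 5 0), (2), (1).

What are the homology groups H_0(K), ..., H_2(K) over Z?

Fix the vertex order 0 < 1 < 2 < 3 < 4 < 5 < 6 and write every simplex with vertices in increasing order. Then dim K = 2 and the simplices of K are:

  0-simplices (7): [0], [1], [2], [3], [4], [5], [6]
  1-simplices (6): [0,4], [0,5], [0,6], [4,5], [4,6], [5,6]
  2-simplices (4): [0,4,5], [0,4,6], [0,5,6], [4,5,6]

giving chain groups C_0 ≅ Z^7, C_1 ≅ Z^6, C_2 ≅ Z^4.

∂_1: C_1 → C_0 is given by ∂[p,q] = [q] − [p].
The resulting 7×6 matrix has rank 3, and its Smith normal form has invariant factors (1,1,1).

Boundary ∂_2: C_2 → C_1 acts by ∂[p,q,r] = [q,r] − [p,r] + [p,q]. For instance
  ∂[0,4,5] = [4,5] − [0,5] + [0,4],
  ∂[0,4,6] = [4,6] − [0,6] + [0,4].
This gives a 6×4 integer matrix of rank 3; reducing to Smith normal form yields diagonal entries (1,1,1).

From H_k ≅ ker(∂_k) / im(∂_{k+1}) we obtain:

  H_0: rank C_0 − rank ∂_1 = 7 − 3 = 4, and the invariant factors of ∂_1 are all 1, so H_0 ≅ Z^4.
  H_1: rank ker ∂_1 − rank ∂_2 = (6 − 3) − 3 = 0, and the invariant factors of ∂_2 are all 1, so H_1 ≅ 0.
  H_2: rank ker ∂_2 − rank ∂_3 = (4 − 3) − 0 = 1, and there is no ∂_3, so H_2 ≅ Z.

As a check, the Euler characteristic is 7 − 6 + 4 = 5, which agrees with 4 − 0 + 1 = 5.
(K is a triangulation of the disjoint union of the 2-sphere S^2 and a set of 3 points.)

H_0 = Z^4,  H_1 = 0,  H_2 = Z.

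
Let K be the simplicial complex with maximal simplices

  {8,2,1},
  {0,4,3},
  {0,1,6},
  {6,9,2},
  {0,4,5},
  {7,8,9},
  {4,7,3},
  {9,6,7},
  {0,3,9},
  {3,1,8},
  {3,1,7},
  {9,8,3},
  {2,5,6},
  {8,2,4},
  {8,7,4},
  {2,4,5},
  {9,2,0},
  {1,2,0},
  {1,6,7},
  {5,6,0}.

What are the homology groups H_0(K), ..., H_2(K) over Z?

H_0 = Z,  H_1 = Z ⊕ Z/2Z,  H_2 = 0.

Fix the vertex order 0 < 1 < 2 < 3 < 4 < 5 < 6 < 7 < 8 < 9 and write every simplex with vertices in increasing order. Then dim K = 2 and the simplices of K are:

  0-simplices (10): [0], [1], [2], [3], [4], [5], [6], [7], [8], [9]
  1-simplices (30): (30 of them)
  2-simplices (20): (20 of them)

so the chain groups are C_0 ≅ Z^10, C_1 ≅ Z^30, C_2 ≅ Z^20.

Boundary ∂_1: C_1 → C_0 maps an edge to its endpoints' difference, ∂[p,q] = q − p.
The resulting 10×30 matrix has rank 9, and its Smith normal form has invariant factors (1,1,1,1,1,1,1,1,1).

The boundary map ∂_2: C_2 → C_1 maps a triangle to the signed sum of its edges. For instance
  ∂[3,8,9] = [8,9] − [3,9] + [3,8],
  ∂[2,4,8] = [4,8] − [2,8] + [2,4].
As a 30×20 matrix over Z this has rank 20, with invariant factors (1,1,1,1,1,1,1,1,1,1,1,1,1,1,1,1,1,1,1,2).

Computing H_k = (kernel of ∂_k) / (image of ∂_{k+1}):

  H_0: rank C_0 − rank ∂_1 = 10 − 9 = 1, and the invariant factors of ∂_1 are all 1, so H_0 = Z.
  H_1: rank ker ∂_1 − rank ∂_2 = (30 − 9) − 20 = 1, and ∂_2 has invariant factor 2 > 1, so H_1 = Z ⊕ Z/2Z.
  H_2: rank ker ∂_2 − rank ∂_3 = (20 − 20) − 0 = 0, and there is no ∂_3, so H_2 = 0.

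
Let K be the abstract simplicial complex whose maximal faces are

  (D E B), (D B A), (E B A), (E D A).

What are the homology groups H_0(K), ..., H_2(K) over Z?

H_0 ≅ Z,  H_1 = 0,  H_2 ≅ Z.

Order the vertices as A < B < D < E. Listing each simplex with vertices in this order, K has dimension 2 with simplices:

  0-simplices (4): A, B, D, E
  1-simplices (6): AB, AD, AE, BD, BE, DE
  2-simplices (4): ABD, ABE, ADE, BDE

giving chain groups C_0 ≅ Z^4, C_1 ≅ Z^6, C_2 ≅ Z^4.

The boundary map ∂_1: C_1 → C_0 maps an edge to its endpoints' difference, ∂[p,q] = q − p. For instance
  ∂AE = E − A.
The resulting 4×6 matrix has rank 3, and its Smith normal form has invariant factors (1,1,1).

∂_2: C_2 → C_1 acts by ∂[p,q,r] = [q,r] − [p,r] + [p,q]. For instance
  ∂ABD = BD − AD + AB,
  ∂ABE = BE − AE + AB.
The resulting 6×4 matrix has rank 3, and its Smith normal form has invariant factors (1,1,1).

From H_k ≅ ker(∂_k) / im(∂_{k+1}) we obtain:

  H_0: rank C_0 − rank ∂_1 = 4 − 3 = 1, and the invariant factors of ∂_1 are all 1, so H_0 = Z.
  H_1: rank ker ∂_1 − rank ∂_2 = (6 − 3) − 3 = 0, and the invariant factors of ∂_2 are all 1, so H_1 = 0.
  H_2: rank ker ∂_2 − rank ∂_3 = (4 − 3) − 0 = 1, and there is no ∂_3, so H_2 = Z.

(K is a triangulation of the 2-sphere S^2.)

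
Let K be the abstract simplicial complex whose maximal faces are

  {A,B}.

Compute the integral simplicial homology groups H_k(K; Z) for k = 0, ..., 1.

We work with the vertex ordering A < B. The simplices of K, each written with vertices in increasing order, are:

  0-simplices (2): A, B
  1-simplices (1): AB

giving chain groups C_0 ≅ Z^2, C_1 ≅ Z^1.

The boundary map ∂_1: C_1 → C_0 is given by ∂[p,q] = [q] − [p]. For instance
  ∂AB = B − A.
This gives a 2×1 integer matrix of rank 1; reducing to Smith normal form yields diagonal entries (1).

Now H_k = ker ∂_k / im ∂_{k+1}, so:

  H_0: rank C_0 − rank ∂_1 = 2 − 1 = 1, and the invariant factors of ∂_1 are all 1, so H_0 ≅ Z.
  H_1: rank ker ∂_1 − rank ∂_2 = (1 − 1) − 0 = 0, and there is no ∂_2, so H_1 ≅ 0.

As a check, the Euler characteristic is 2 − 1 = 1, which agrees with 1 − 0 = 1.

H_0 ≅ Z,  H_1 = 0.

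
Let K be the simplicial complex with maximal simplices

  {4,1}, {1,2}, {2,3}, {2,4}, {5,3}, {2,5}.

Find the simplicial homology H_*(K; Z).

H_0 ≅ Z,  H_1 ≅ Z^2.

K has 5 vertices, 6 edges.
rank ∂_0 = 0, rank ∂_1 = 4 ⇒ b_0 = 5 − 0 − 4 = 1; all invariant factors of ∂_1 are 1 so no torsion. So H_0 = Z.
rank ∂_1 = 4, rank ∂_2 = 0 ⇒ b_1 = 6 − 4 − 0 = 2. So H_1 = Z^2.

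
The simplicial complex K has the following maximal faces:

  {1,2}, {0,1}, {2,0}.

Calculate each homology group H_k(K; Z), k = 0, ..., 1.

Take the total order 0 < 1 < 2 on the vertex set. Then K (dimension 1) consists of the simplices:

  0-simplices (3): [0], [1], [2]
  1-simplices (3): [0,1], [0,2], [1,2]

giving chain groups C_0 ≅ Z^3, C_1 ≅ Z^3.

The boundary map ∂_1: C_1 → C_0 maps an edge to its endpoints' difference, ∂[p,q] = q − p. For instance
  ∂[1,2] = [2] − [1].
The resulting 3×3 matrix has rank 2, and its Smith normal form has invariant factors (1,1).

From H_k ≅ ker(∂_k) / im(∂_{k+1}) we obtain:

  H_0: rank C_0 − rank ∂_1 = 3 − 2 = 1, and the invariant factors of ∂_1 are all 1, so H_0 ≅ Z.
  H_1: rank ker ∂_1 − rank ∂_2 = (3 − 2) − 0 = 1, and there is no ∂_2, so H_1 ≅ Z.

(K is a triangulation of the circle S^1.)

H_0 = Z,  H_1 = Z.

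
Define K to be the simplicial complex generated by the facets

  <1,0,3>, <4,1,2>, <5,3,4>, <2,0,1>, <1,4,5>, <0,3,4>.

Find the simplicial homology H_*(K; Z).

H_0 ≅ Z,  H_1 ≅ Z,  H_2 = 0.

We work with the vertex ordering 0 < 1 < 2 < 3 < 4 < 5. The simplices of K, each written with vertices in increasing order, are:

  0-simplices (6): [0], [1], [2], [3], [4], [5]
  1-simplices (12): [0,1], [0,2], [0,3], [0,4], [1,2], [1,3], [1,4], [1,5], [2,4], [3,4], [3,5], [4,5]
  2-simplices (6): [0,1,2], [0,1,3], [0,3,4], [1,2,4], [1,4,5], [3,4,5]

giving chain groups C_0 ≅ Z^6, C_1 ≅ Z^12, C_2 ≅ Z^6.

The boundary map ∂_1: C_1 → C_0 maps an edge to its endpoints' difference, ∂[p,q] = q − p.
As a 6×12 matrix over Z this has rank 5, with invariant factors (1,1,1,1,1).

The boundary map ∂_2: C_2 → C_1 maps a triangle to the signed sum of its edges. For instance
  ∂[0,3,4] = [3,4] − [0,4] + [0,3],
  ∂[3,4,5] = [4,5] − [3,5] + [3,4].
The 12×6 boundary matrix has rank 6 and Smith normal form diag(1,1,1,1,1,1).

Reading off H_k = ker ∂_k / im ∂_{k+1}:

  H_0: rank C_0 − rank ∂_1 = 6 − 5 = 1, and the invariant factors of ∂_1 are all 1, so H_0 ≅ Z.
  H_1: rank ker ∂_1 − rank ∂_2 = (12 − 5) − 6 = 1, and the invariant factors of ∂_2 are all 1, so H_1 ≅ Z.
  H_2: rank ker ∂_2 − rank ∂_3 = (6 − 6) − 0 = 0, and there is no ∂_3, so H_2 ≅ 0.

As a check, the Euler characteristic is 6 − 12 + 6 = 0, which agrees with 1 − 1 + 0 = 0.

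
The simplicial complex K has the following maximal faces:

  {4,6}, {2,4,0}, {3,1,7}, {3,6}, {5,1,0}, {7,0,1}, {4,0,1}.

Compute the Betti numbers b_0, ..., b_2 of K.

b_0 = 1, b_1 = 1, b_2 = 0.

Order the vertices as 0 < 1 < 2 < 3 < 4 < 5 < 6 < 7. Listing each simplex with vertices in this order, K has dimension 2 with simplices:

  0-simplices (8): [0], [1], [2], [3], [4], [5], [6], [7]
  1-simplices (13): [0,1], [0,2], [0,4], [0,5], [0,7], [1,3], [1,4], [1,5], [1,7], [2,4], [3,6], [3,7], [4,6]
  2-simplices (5): [0,1,4], [0,1,5], [0,1,7], [0,2,4], [1,3,7]

Hence C_0 ≅ Z^8, C_1 ≅ Z^13, C_2 ≅ Z^5.

∂_1: C_1 → C_0 is given by ∂[p,q] = [q] − [p].
The resulting 8×13 matrix has rank 7, and its Smith normal form has invariant factors (1,1,1,1,1,1,1).

Boundary ∂_2: C_2 → C_1 maps a triangle to the signed sum of its edges. For instance
  ∂[0,1,5] = [1,5] − [0,5] + [0,1],
  ∂[0,1,4] = [1,4] − [0,4] + [0,1].
The resulting 13×5 matrix has rank 5, and its Smith normal form has invariant factors (1,1,1,1,1).

Now H_k = ker ∂_k / im ∂_{k+1}, so:

  H_0: rank C_0 − rank ∂_1 = 8 − 7 = 1, and the invariant factors of ∂_1 are all 1, so H_0 = Z.
  H_1: rank ker ∂_1 − rank ∂_2 = (13 − 7) − 5 = 1, and the invariant factors of ∂_2 are all 1, so H_1 = Z.
  H_2: rank ker ∂_2 − rank ∂_3 = (5 − 5) − 0 = 0, and there is no ∂_3, so H_2 = 0.

As a check, the Euler characteristic is 8 − 13 + 5 = 0, which agrees with 1 − 1 + 0 = 0.

Hence the Betti numbers are b_0 = 1, b_1 = 1, b_2 = 0.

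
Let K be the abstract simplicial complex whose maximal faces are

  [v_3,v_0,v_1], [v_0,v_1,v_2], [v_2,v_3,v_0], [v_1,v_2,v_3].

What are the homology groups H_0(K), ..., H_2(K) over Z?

Order the vertices as v_0 < v_1 < v_2 < v_3. Listing each simplex with vertices in this order, K has dimension 2 with simplices:

  0-simplices (4): [v_0], [v_1], [v_2], [v_3]
  1-simplices (6): [v_0,v_1], [v_0,v_2], [v_0,v_3], [v_1,v_2], [v_1,v_3], [v_2,v_3]
  2-simplices (4): [v_0,v_1,v_2], [v_0,v_1,v_3], [v_0,v_2,v_3], [v_1,v_2,v_3]

giving chain groups C_0 ≅ Z^4, C_1 ≅ Z^6, C_2 ≅ Z^4.

The boundary map ∂_1: C_1 → C_0 is given by ∂[p,q] = [q] − [p]. For instance
  ∂[v_0,v_1] = [v_1] − [v_0].
The 4×6 boundary matrix has rank 3 and Smith normal form diag(1,1,1).

The boundary map ∂_2: C_2 → C_1 maps a triangle to the signed sum of its edges. For instance
  ∂[v_0,v_1,v_3] = [v_1,v_3] − [v_0,v_3] + [v_0,v_1],
  ∂[v_0,v_2,v_3] = [v_2,v_3] − [v_0,v_3] + [v_0,v_2].
The 6×4 boundary matrix has rank 3 and Smith normal form diag(1,1,1).

From H_k ≅ ker(∂_k) / im(∂_{k+1}) we obtain:

  H_0: rank C_0 − rank ∂_1 = 4 − 3 = 1, and the invariant factors of ∂_1 are all 1, so H_0 = Z.
  H_1: rank ker ∂_1 − rank ∂_2 = (6 − 3) − 3 = 0, and the invariant factors of ∂_2 are all 1, so H_1 = 0.
  H_2: rank ker ∂_2 − rank ∂_3 = (4 − 3) − 0 = 1, and there is no ∂_3, so H_2 = Z.

As a check, the Euler characteristic is 4 − 6 + 4 = 2, which agrees with 1 − 0 + 1 = 2.

H_0 ≅ Z,  H_1 = 0,  H_2 ≅ Z.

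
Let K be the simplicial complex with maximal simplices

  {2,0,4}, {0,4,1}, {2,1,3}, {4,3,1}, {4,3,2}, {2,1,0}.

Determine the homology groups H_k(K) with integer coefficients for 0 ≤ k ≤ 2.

Take the total order 0 < 1 < 2 < 3 < 4 on the vertex set. Then K (dimension 2) consists of the simplices:

  0-simplices (5): [0], [1], [2], [3], [4]
  1-simplices (9): [0,1], [0,2], [0,4], [1,2], [1,3], [1,4], [2,3], [2,4], [3,4]
  2-simplices (6): [0,1,2], [0,1,4], [0,2,4], [1,2,3], [1,3,4], [2,3,4]

Hence C_0 ≅ Z^5, C_1 ≅ Z^9, C_2 ≅ Z^6.

The boundary map ∂_1: C_1 → C_0 sends each edge [p,q] (with p < q) to q − p. For instance
  ∂[1,2] = [2] − [1].
The 5×9 boundary matrix has rank 4 and Smith normal form diag(1,1,1,1).

Boundary ∂_2: C_2 → C_1 acts by ∂[p,q,r] = [q,r] − [p,r] + [p,q]. For instance
  ∂[0,1,4] = [1,4] − [0,4] + [0,1],
  ∂[0,1,2] = [1,2] − [0,2] + [0,1].
As a 9×6 matrix over Z this has rank 5, with invariant factors (1,1,1,1,1).

Now H_k = ker ∂_k / im ∂_{k+1}, so:

  H_0: rank C_0 − rank ∂_1 = 5 − 4 = 1, and the invariant factors of ∂_1 are all 1, so H_0 ≅ Z.
  H_1: rank ker ∂_1 − rank ∂_2 = (9 − 4) − 5 = 0, and the invariant factors of ∂_2 are all 1, so H_1 ≅ 0.
  H_2: rank ker ∂_2 − rank ∂_3 = (6 − 5) − 0 = 1, and there is no ∂_3, so H_2 ≅ Z.

As a check, the Euler characteristic is 5 − 9 + 6 = 2, which agrees with 1 − 0 + 1 = 2.
(K is a triangulation of the 2-sphere S^2.)

H_0 ≅ Z,  H_1 = 0,  H_2 ≅ Z.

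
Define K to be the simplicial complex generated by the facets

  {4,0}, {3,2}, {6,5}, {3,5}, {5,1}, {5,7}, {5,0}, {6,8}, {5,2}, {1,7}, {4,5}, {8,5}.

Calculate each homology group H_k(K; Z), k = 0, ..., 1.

H_0 ≅ Z,  H_1 ≅ Z^4.

We work with the vertex ordering 0 < 1 < 2 < 3 < 4 < 5 < 6 < 7 < 8. The simplices of K, each written with vertices in increasing order, are:

  0-simplices (9): [0], [1], [2], [3], [4], [5], [6], [7], [8]
  1-simplices (12): [0,4], [0,5], [1,5], [1,7], [2,3], [2,5], [3,5], [4,5], [5,6], [5,7], [5,8], [6,8]

Hence C_0 ≅ Z^9, C_1 ≅ Z^12.

The boundary map ∂_1: C_1 → C_0 maps an edge to its endpoints' difference, ∂[p,q] = q − p.
As a 9×12 matrix over Z this has rank 8, with invariant factors (1,1,1,1,1,1,1,1).

Reading off H_k = ker ∂_k / im ∂_{k+1}:

  H_0: rank C_0 − rank ∂_1 = 9 − 8 = 1, and the invariant factors of ∂_1 are all 1, so H_0 = Z.
  H_1: rank ker ∂_1 − rank ∂_2 = (12 − 8) − 0 = 4, and there is no ∂_2, so H_1 = Z^4.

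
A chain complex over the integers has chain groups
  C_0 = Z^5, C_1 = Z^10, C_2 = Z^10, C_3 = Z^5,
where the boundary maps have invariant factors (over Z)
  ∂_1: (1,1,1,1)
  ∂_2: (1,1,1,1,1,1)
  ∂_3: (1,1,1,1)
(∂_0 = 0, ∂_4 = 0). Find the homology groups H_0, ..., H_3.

H_0: b_0 = 5 − 0 − 4 = 1; torsion from ∂_1 factors > 1: none. So H_0 = Z.
H_1: b_1 = 10 − 4 − 6 = 0; torsion from ∂_2 factors > 1: none. So H_1 = 0.
H_2: b_2 = 10 − 6 − 4 = 0; torsion from ∂_3 factors > 1: none. So H_2 = 0.
H_3: b_3 = 5 − 4 − 0 = 1; torsion from ∂_4 factors > 1: none. So H_3 = Z.

H_0 = Z,  H_1 = 0,  H_2 = 0,  H_3 = Z.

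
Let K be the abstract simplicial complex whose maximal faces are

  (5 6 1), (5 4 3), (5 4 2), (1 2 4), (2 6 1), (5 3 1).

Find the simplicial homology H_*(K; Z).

H_0 = Z,  H_1 = Z,  H_2 = 0.

Order the vertices as 1 < 2 < 3 < 4 < 5 < 6. Listing each simplex with vertices in this order, K has dimension 2 with simplices:

  0-simplices (6): [1], [2], [3], [4], [5], [6]
  1-simplices (12): [1,2], [1,3], [1,4], [1,5], [1,6], [2,4], [2,5], [2,6], [3,4], [3,5], [4,5], [5,6]
  2-simplices (6): [1,2,4], [1,2,6], [1,3,5], [1,5,6], [2,4,5], [3,4,5]

so the chain groups are C_0 ≅ Z^6, C_1 ≅ Z^12, C_2 ≅ Z^6.

Boundary ∂_1: C_1 → C_0 maps an edge to its endpoints' difference, ∂[p,q] = q − p. For instance
  ∂[4,5] = [5] − [4].
The 6×12 boundary matrix has rank 5 and Smith normal form diag(1,1,1,1,1).

Boundary ∂_2: C_2 → C_1 sends each 2-simplex [p,q,r] to [q,r] − [p,r] + [p,q]. For instance
  ∂[1,2,4] = [2,4] − [1,4] + [1,2],
  ∂[1,5,6] = [5,6] − [1,6] + [1,5].
This gives a 12×6 integer matrix of rank 6; reducing to Smith normal form yields diagonal entries (1,1,1,1,1,1).

Computing H_k = (kernel of ∂_k) / (image of ∂_{k+1}):

  H_0: rank C_0 − rank ∂_1 = 6 − 5 = 1, and the invariant factors of ∂_1 are all 1, so H_0 ≅ Z.
  H_1: rank ker ∂_1 − rank ∂_2 = (12 − 5) − 6 = 1, and the invariant factors of ∂_2 are all 1, so H_1 ≅ Z.
  H_2: rank ker ∂_2 − rank ∂_3 = (6 − 6) − 0 = 0, and there is no ∂_3, so H_2 ≅ 0.

As a check, the Euler characteristic is 6 − 12 + 6 = 0, which agrees with 1 − 1 + 0 = 0.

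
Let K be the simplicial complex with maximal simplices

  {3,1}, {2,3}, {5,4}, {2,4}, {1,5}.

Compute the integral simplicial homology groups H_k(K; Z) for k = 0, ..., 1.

H_0 = Z,  H_1 = Z.

Order the vertices as 1 < 2 < 3 < 4 < 5. Listing each simplex with vertices in this order, K has dimension 1 with simplices:

  0-simplices (5): [1], [2], [3], [4], [5]
  1-simplices (5): [1,3], [1,5], [2,3], [2,4], [4,5]

so the chain groups are C_0 ≅ Z^5, C_1 ≅ Z^5.

The boundary map ∂_1: C_1 → C_0 is given by ∂[p,q] = [q] − [p]. For instance
  ∂[1,3] = [3] − [1].
The resulting 5×5 matrix has rank 4, and its Smith normal form has invariant factors (1,1,1,1).

Computing H_k = (kernel of ∂_k) / (image of ∂_{k+1}):

  H_0: rank C_0 − rank ∂_1 = 5 − 4 = 1, and the invariant factors of ∂_1 are all 1, so H_0 ≅ Z.
  H_1: rank ker ∂_1 − rank ∂_2 = (5 − 4) − 0 = 1, and there is no ∂_2, so H_1 ≅ Z.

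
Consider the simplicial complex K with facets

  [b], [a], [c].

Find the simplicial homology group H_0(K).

H_0 ≅ Z^3.

We work with the vertex ordering a < b < c. The simplices of K, each written with vertices in increasing order, are:

  0-simplices (3): a, b, c

Hence C_0 ≅ Z^3.

Computing H_k = (kernel of ∂_k) / (image of ∂_{k+1}):

  H_0: rank C_0 − rank ∂_1 = 3 − 0 = 3, and there is no ∂_1, so H_0 = Z^3.

(K is a triangulation of a set of 3 points.)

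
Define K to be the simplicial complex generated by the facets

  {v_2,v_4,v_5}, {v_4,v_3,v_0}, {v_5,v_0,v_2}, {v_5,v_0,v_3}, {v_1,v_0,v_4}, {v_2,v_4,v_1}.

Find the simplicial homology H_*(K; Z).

H_0 ≅ Z,  H_1 ≅ Z,  H_2 = 0.

We work with the vertex ordering v_0 < v_1 < v_2 < v_3 < v_4 < v_5. The simplices of K, each written with vertices in increasing order, are:

  0-simplices (6): [v_0], [v_1], [v_2], [v_3], [v_4], [v_5]
  1-simplices (12): [v_0,v_1], [v_0,v_2], [v_0,v_3], [v_0,v_4], [v_0,v_5], [v_1,v_2], [v_1,v_4], [v_2,v_4], [v_2,v_5], [v_3,v_4], [v_3,v_5], [v_4,v_5]
  2-simplices (6): [v_0,v_1,v_4], [v_0,v_2,v_5], [v_0,v_3,v_4], [v_0,v_3,v_5], [v_1,v_2,v_4], [v_2,v_4,v_5]

so the chain groups are C_0 ≅ Z^6, C_1 ≅ Z^12, C_2 ≅ Z^6.

The boundary map ∂_1: C_1 → C_0 maps an edge to its endpoints' difference, ∂[p,q] = q − p.
As a 6×12 matrix over Z this has rank 5, with invariant factors (1,1,1,1,1).

∂_2: C_2 → C_1 sends each 2-simplex [p,q,r] to [q,r] − [p,r] + [p,q]. For instance
  ∂[v_0,v_2,v_5] = [v_2,v_5] − [v_0,v_5] + [v_0,v_2],
  ∂[v_1,v_2,v_4] = [v_2,v_4] − [v_1,v_4] + [v_1,v_2].
As a 12×6 matrix over Z this has rank 6, with invariant factors (1,1,1,1,1,1).

Reading off H_k = ker ∂_k / im ∂_{k+1}:

  H_0: rank C_0 − rank ∂_1 = 6 − 5 = 1, and the invariant factors of ∂_1 are all 1, so H_0 = Z.
  H_1: rank ker ∂_1 − rank ∂_2 = (12 − 5) − 6 = 1, and the invariant factors of ∂_2 are all 1, so H_1 = Z.
  H_2: rank ker ∂_2 − rank ∂_3 = (6 − 6) − 0 = 0, and there is no ∂_3, so H_2 = 0.

As a check, the Euler characteristic is 6 − 12 + 6 = 0, which agrees with 1 − 1 + 0 = 0.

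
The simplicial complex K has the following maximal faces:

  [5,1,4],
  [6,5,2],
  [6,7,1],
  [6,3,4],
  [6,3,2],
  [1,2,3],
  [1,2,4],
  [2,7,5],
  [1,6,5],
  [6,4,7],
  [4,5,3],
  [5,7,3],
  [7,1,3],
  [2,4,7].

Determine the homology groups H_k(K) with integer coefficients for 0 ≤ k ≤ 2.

Order the vertices as 1 < 2 < 3 < 4 < 5 < 6 < 7. Listing each simplex with vertices in this order, K has dimension 2 with simplices:

  0-simplices (7): [1], [2], [3], [4], [5], [6], [7]
  1-simplices (21): [1,2], [1,3], [1,4], [1,5], [1,6], [1,7], [2,3], [2,4], [2,5], [2,6], [2,7], [3,4], [3,5], [3,6], [3,7], [4,5], [4,6], [4,7], [5,6], [5,7], [6,7]
  2-simplices (14): [1,2,3], [1,2,4], [1,3,7], [1,4,5], [1,5,6], [1,6,7], [2,3,6], [2,4,7], [2,5,6], [2,5,7], [3,4,5], [3,4,6], [3,5,7], [4,6,7]

so the chain groups are C_0 ≅ Z^7, C_1 ≅ Z^21, C_2 ≅ Z^14.

The boundary map ∂_1: C_1 → C_0 is given by ∂[p,q] = [q] − [p]. For instance
  ∂[3,6] = [6] − [3].
The 7×21 boundary matrix has rank 6 and Smith normal form diag(1,1,1,1,1,1).

Boundary ∂_2: C_2 → C_1 maps a triangle to the signed sum of its edges. For instance
  ∂[2,4,7] = [4,7] − [2,7] + [2,4],
  ∂[2,3,6] = [3,6] − [2,6] + [2,3].
The 21×14 boundary matrix has rank 13 and Smith normal form diag(1,1,1,1,1,1,1,1,1,1,1,1,1).

Now H_k = ker ∂_k / im ∂_{k+1}, so:

  H_0: rank C_0 − rank ∂_1 = 7 − 6 = 1, and the invariant factors of ∂_1 are all 1, so H_0 = Z.
  H_1: rank ker ∂_1 − rank ∂_2 = (21 − 6) − 13 = 2, and the invariant factors of ∂_2 are all 1, so H_1 = Z^2.
  H_2: rank ker ∂_2 − rank ∂_3 = (14 − 13) − 0 = 1, and there is no ∂_3, so H_2 = Z.

As a check, the Euler characteristic is 7 − 21 + 14 = 0, which agrees with 1 − 2 + 1 = 0.
(K is a triangulation of the torus T^2.)

H_0 ≅ Z,  H_1 ≅ Z^2,  H_2 ≅ Z.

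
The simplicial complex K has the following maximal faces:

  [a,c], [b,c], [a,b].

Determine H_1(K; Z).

H_1 ≅ Z.

We work with the vertex ordering a < b < c. The simplices of K, each written with vertices in increasing order, are:

  0-simplices (3): a, b, c
  1-simplices (3): ab, ac, bc

Hence C_0 ≅ Z^3, C_1 ≅ Z^3.

Boundary ∂_1: C_1 → C_0 maps an edge to its endpoints' difference, ∂[p,q] = q − p.
The 3×3 boundary matrix has rank 2 and Smith normal form diag(1,1).

From H_k ≅ ker(∂_k) / im(∂_{k+1}) we obtain:

  H_1: rank ker ∂_1 − rank ∂_2 = (3 − 2) − 0 = 1, and there is no ∂_2, so H_1 = Z.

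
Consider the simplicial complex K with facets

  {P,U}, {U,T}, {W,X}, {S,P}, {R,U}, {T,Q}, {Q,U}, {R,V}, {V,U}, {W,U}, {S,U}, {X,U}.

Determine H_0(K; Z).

H_0 ≅ Z.

Order the vertices as P < Q < R < S < T < U < V < W < X. Listing each simplex with vertices in this order, K has dimension 1 with simplices:

  0-simplices (9): P, Q, R, S, T, U, V, W, X
  1-simplices (12): PS, PU, QT, QU, RU, RV, SU, TU, UV, UW, UX, WX

giving chain groups C_0 ≅ Z^9, C_1 ≅ Z^12.

Boundary ∂_1: C_1 → C_0 is given by ∂[p,q] = [q] − [p]. For instance
  ∂UV = V − U.
The resulting 9×12 matrix has rank 8, and its Smith normal form has invariant factors (1,1,1,1,1,1,1,1).

From H_k ≅ ker(∂_k) / im(∂_{k+1}) we obtain:

  H_0: rank C_0 − rank ∂_1 = 9 − 8 = 1, and the invariant factors of ∂_1 are all 1, so H_0 = Z.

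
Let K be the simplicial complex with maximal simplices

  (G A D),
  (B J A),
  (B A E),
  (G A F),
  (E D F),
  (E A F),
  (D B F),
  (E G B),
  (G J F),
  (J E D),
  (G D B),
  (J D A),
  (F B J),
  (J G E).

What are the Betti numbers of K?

b_0 = 1, b_1 = 2, b_2 = 1.

Take the total order A < B < D < E < F < G < J on the vertex set. Then K (dimension 2) consists of the simplices:

  0-simplices (7): A, B, D, E, F, G, J
  1-simplices (21): AB, AD, AE, AF, AG, AJ, BD, BE, BF, BG, BJ, DE, DF, DG, DJ, EF, EG, EJ, FG, FJ, GJ
  2-simplices (14): ABE, ABJ, ADG, ADJ, AEF, AFG, BDF, BDG, BEG, BFJ, DEF, DEJ, EGJ, FGJ

giving chain groups C_0 ≅ Z^7, C_1 ≅ Z^21, C_2 ≅ Z^14.

The boundary map ∂_1: C_1 → C_0 sends each edge [p,q] (with p < q) to q − p. For instance
  ∂DG = G − D.
As a 7×21 matrix over Z this has rank 6, with invariant factors (1,1,1,1,1,1).

The boundary map ∂_2: C_2 → C_1 acts by ∂[p,q,r] = [q,r] − [p,r] + [p,q]. For instance
  ∂BDG = DG − BG + BD,
  ∂BFJ = FJ − BJ + BF.
The resulting 21×14 matrix has rank 13, and its Smith normal form has invariant factors (1,1,1,1,1,1,1,1,1,1,1,1,1).

Now H_k = ker ∂_k / im ∂_{k+1}, so:

  H_0: rank C_0 − rank ∂_1 = 7 − 6 = 1, and the invariant factors of ∂_1 are all 1, so H_0 ≅ Z.
  H_1: rank ker ∂_1 − rank ∂_2 = (21 − 6) − 13 = 2, and the invariant factors of ∂_2 are all 1, so H_1 ≅ Z^2.
  H_2: rank ker ∂_2 − rank ∂_3 = (14 − 13) − 0 = 1, and there is no ∂_3, so H_2 ≅ Z.

As a check, the Euler characteristic is 7 − 21 + 14 = 0, which agrees with 1 − 2 + 1 = 0.

Hence the Betti numbers are b_0 = 1, b_1 = 2, b_2 = 1.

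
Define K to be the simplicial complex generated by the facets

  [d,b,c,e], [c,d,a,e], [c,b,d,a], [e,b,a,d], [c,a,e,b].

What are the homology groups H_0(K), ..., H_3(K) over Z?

Fix the vertex order a < b < c < d < e and write every simplex with vertices in increasing order. Then dim K = 3 and the simplices of K are:

  0-simplices (5): a, b, c, d, e
  1-simplices (10): ab, ac, ad, ae, bc, bd, be, cd, ce, de
  2-simplices (10): abc, abd, abe, acd, ace, ade, bcd, bce, bde, cde
  3-simplices (5): abcd, abce, abde, acde, bcde

so the chain groups are C_0 ≅ Z^5, C_1 ≅ Z^10, C_2 ≅ Z^10, C_3 ≅ Z^5.

Boundary ∂_1: C_1 → C_0 sends each edge [p,q] (with p < q) to q − p.
The 5×10 boundary matrix has rank 4 and Smith normal form diag(1,1,1,1).

∂_2: C_2 → C_1 maps a triangle to the signed sum of its edges. For instance
  ∂acd = cd − ad + ac,
  ∂abd = bd − ad + ab.
The 10×10 boundary matrix has rank 6 and Smith normal form diag(1,1,1,1,1,1).

Boundary ∂_3: C_3 → C_2 sends each 3-simplex σ to the alternating sum Σ_i (−1)^i (σ with its i-th vertex removed). For instance
  ∂abde = bde − ade + abe − abd,
  ∂abcd = bcd − acd + abd − abc.
As a 10×5 matrix over Z this has rank 4, with invariant factors (1,1,1,1).

Computing H_k = (kernel of ∂_k) / (image of ∂_{k+1}):

  H_0: rank C_0 − rank ∂_1 = 5 − 4 = 1, and the invariant factors of ∂_1 are all 1, so H_0 = Z.
  H_1: rank ker ∂_1 − rank ∂_2 = (10 − 4) − 6 = 0, and the invariant factors of ∂_2 are all 1, so H_1 = 0.
  H_2: rank ker ∂_2 − rank ∂_3 = (10 − 6) − 4 = 0, and the invariant factors of ∂_3 are all 1, so H_2 = 0.
  H_3: rank ker ∂_3 − rank ∂_4 = (5 − 4) − 0 = 1, and there is no ∂_4, so H_3 = Z.

As a check, the Euler characteristic is 5 − 10 + 10 − 5 = 0, which agrees with 1 − 0 + 0 − 1 = 0.

H_0 = Z,  H_1 = 0,  H_2 = 0,  H_3 = Z.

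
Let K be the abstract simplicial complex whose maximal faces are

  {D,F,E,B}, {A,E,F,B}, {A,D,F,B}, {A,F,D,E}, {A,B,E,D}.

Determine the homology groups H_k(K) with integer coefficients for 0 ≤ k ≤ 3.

H_0 = Z,  H_1 = 0,  H_2 = 0,  H_3 = Z.

We work with the vertex ordering A < B < D < E < F. The simplices of K, each written with vertices in increasing order, are:

  0-simplices (5): A, B, D, E, F
  1-simplices (10): AB, AD, AE, AF, BD, BE, BF, DE, DF, EF
  2-simplices (10): ABD, ABE, ABF, ADE, ADF, AEF, BDE, BDF, BEF, DEF
  3-simplices (5): ABDE, ABDF, ABEF, ADEF, BDEF

so the chain groups are C_0 ≅ Z^5, C_1 ≅ Z^10, C_2 ≅ Z^10, C_3 ≅ Z^5.

∂_1: C_1 → C_0 sends each edge [p,q] (with p < q) to q − p.
As a 5×10 matrix over Z this has rank 4, with invariant factors (1,1,1,1).

Boundary ∂_2: C_2 → C_1 maps a triangle to the signed sum of its edges. For instance
  ∂ABD = BD − AD + AB,
  ∂BDF = DF − BF + BD.
As a 10×10 matrix over Z this has rank 6, with invariant factors (1,1,1,1,1,1).

The boundary map ∂_3: C_3 → C_2 sends each 3-simplex σ to the alternating sum Σ_i (−1)^i (σ with its i-th vertex removed). For instance
  ∂ADEF = DEF − AEF + ADF − ADE,
  ∂ABDF = BDF − ADF + ABF − ABD.
The resulting 10×5 matrix has rank 4, and its Smith normal form has invariant factors (1,1,1,1).

Computing H_k = (kernel of ∂_k) / (image of ∂_{k+1}):

  H_0: rank C_0 − rank ∂_1 = 5 − 4 = 1, and the invariant factors of ∂_1 are all 1, so H_0 = Z.
  H_1: rank ker ∂_1 − rank ∂_2 = (10 − 4) − 6 = 0, and the invariant factors of ∂_2 are all 1, so H_1 = 0.
  H_2: rank ker ∂_2 − rank ∂_3 = (10 − 6) − 4 = 0, and the invariant factors of ∂_3 are all 1, so H_2 = 0.
  H_3: rank ker ∂_3 − rank ∂_4 = (5 − 4) − 0 = 1, and there is no ∂_4, so H_3 = Z.

As a check, the Euler characteristic is 5 − 10 + 10 − 5 = 0, which agrees with 1 − 0 + 0 − 1 = 0.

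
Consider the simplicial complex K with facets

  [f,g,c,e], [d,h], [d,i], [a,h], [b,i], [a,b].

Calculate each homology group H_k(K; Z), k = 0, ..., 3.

We work with the vertex ordering a < b < c < d < e < f < g < h < i. The simplices of K, each written with vertices in increasing order, are:

  0-simplices (9): a, b, c, d, e, f, g, h, i
  1-simplices (11): ab, ah, bi, ce, cf, cg, dh, di, ef, eg, fg
  2-simplices (4): cef, ceg, cfg, efg
  3-simplices (1): cefg

so the chain groups are C_0 ≅ Z^9, C_1 ≅ Z^11, C_2 ≅ Z^4, C_3 ≅ Z^1.

∂_1: C_1 → C_0 maps an edge to its endpoints' difference, ∂[p,q] = q − p. For instance
  ∂fg = g − f.
As a 9×11 matrix over Z this has rank 7, with invariant factors (1,1,1,1,1,1,1).

The boundary map ∂_2: C_2 → C_1 maps a triangle to the signed sum of its edges. For instance
  ∂cef = ef − cf + ce,
  ∂ceg = eg − cg + ce.
The 11×4 boundary matrix has rank 3 and Smith normal form diag(1,1,1).

The boundary map ∂_3: C_3 → C_2 sends each 3-simplex σ to the alternating sum Σ_i (−1)^i (σ with its i-th vertex removed). For instance
  ∂cefg = efg − cfg + ceg − cef.
The resulting 4×1 matrix has rank 1, and its Smith normal form has invariant factors (1).

Computing H_k = (kernel of ∂_k) / (image of ∂_{k+1}):

  H_0: rank C_0 − rank ∂_1 = 9 − 7 = 2, and the invariant factors of ∂_1 are all 1, so H_0 = Z^2.
  H_1: rank ker ∂_1 − rank ∂_2 = (11 − 7) − 3 = 1, and the invariant factors of ∂_2 are all 1, so H_1 = Z.
  H_2: rank ker ∂_2 − rank ∂_3 = (4 − 3) − 1 = 0, and the invariant factors of ∂_3 are all 1, so H_2 = 0.
  H_3: rank ker ∂_3 − rank ∂_4 = (1 − 1) − 0 = 0, and there is no ∂_4, so H_3 = 0.

H_0 = Z^2,  H_1 = Z,  H_2 = 0,  H_3 = 0.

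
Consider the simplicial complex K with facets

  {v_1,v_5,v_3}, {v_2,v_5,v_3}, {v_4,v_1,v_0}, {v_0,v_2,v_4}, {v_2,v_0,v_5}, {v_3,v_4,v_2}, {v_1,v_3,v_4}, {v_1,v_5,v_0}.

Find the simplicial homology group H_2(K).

Fix the vertex order v_0 < v_1 < v_2 < v_3 < v_4 < v_5 and write every simplex with vertices in increasing order. Then dim K = 2 and the simplices of K are:

  0-simplices (6): [v_0], [v_1], [v_2], [v_3], [v_4], [v_5]
  1-simplices (12): [v_0,v_1], [v_0,v_2], [v_0,v_4], [v_0,v_5], [v_1,v_3], [v_1,v_4], [v_1,v_5], [v_2,v_3], [v_2,v_4], [v_2,v_5], [v_3,v_4], [v_3,v_5]
  2-simplices (8): [v_0,v_1,v_4], [v_0,v_1,v_5], [v_0,v_2,v_4], [v_0,v_2,v_5], [v_1,v_3,v_4], [v_1,v_3,v_5], [v_2,v_3,v_4], [v_2,v_3,v_5]

giving chain groups C_0 ≅ Z^6, C_1 ≅ Z^12, C_2 ≅ Z^8.

The boundary map ∂_1: C_1 → C_0 maps an edge to its endpoints' difference, ∂[p,q] = q − p. For instance
  ∂[v_0,v_5] = [v_5] − [v_0].
The resulting 6×12 matrix has rank 5, and its Smith normal form has invariant factors (1,1,1,1,1).

The boundary map ∂_2: C_2 → C_1 sends each 2-simplex [p,q,r] to [q,r] − [p,r] + [p,q]. For instance
  ∂[v_1,v_3,v_4] = [v_3,v_4] − [v_1,v_4] + [v_1,v_3],
  ∂[v_0,v_2,v_4] = [v_2,v_4] − [v_0,v_4] + [v_0,v_2].
The 12×8 boundary matrix has rank 7 and Smith normal form diag(1,1,1,1,1,1,1).

From H_k ≅ ker(∂_k) / im(∂_{k+1}) we obtain:

  H_2: rank ker ∂_2 − rank ∂_3 = (8 − 7) − 0 = 1, and there is no ∂_3, so H_2 ≅ Z.

(K is a triangulation of the 2-sphere S^2.)

H_2 ≅ Z.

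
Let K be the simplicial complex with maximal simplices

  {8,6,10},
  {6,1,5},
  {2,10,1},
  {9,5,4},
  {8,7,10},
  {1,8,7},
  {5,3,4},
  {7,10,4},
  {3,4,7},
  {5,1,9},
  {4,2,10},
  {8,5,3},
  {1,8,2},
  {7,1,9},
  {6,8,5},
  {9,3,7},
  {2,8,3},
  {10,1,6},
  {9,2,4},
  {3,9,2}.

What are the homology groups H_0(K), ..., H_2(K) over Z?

Fix the vertex order 1 < 2 < 3 < 4 < 5 < 6 < 7 < 8 < 9 < 10 and write every simplex with vertices in increasing order. Then dim K = 2 and the simplices of K are:

  0-simplices (10): [1], [2], [3], [4], [5], [6], [7], [8], [9], [10]
  1-simplices (30): (30 of them)
  2-simplices (20): (20 of them)

giving chain groups C_0 ≅ Z^10, C_1 ≅ Z^30, C_2 ≅ Z^20.

∂_1: C_1 → C_0 is given by ∂[p,q] = [q] − [p]. For instance
  ∂[4,7] = [7] − [4].
This gives a 10×30 integer matrix of rank 9; reducing to Smith normal form yields diagonal entries (1,1,1,1,1,1,1,1,1).

∂_2: C_2 → C_1 maps a triangle to the signed sum of its edges. For instance
  ∂[1,7,9] = [7,9] − [1,9] + [1,7],
  ∂[1,2,10] = [2,10] − [1,10] + [1,2].
The resulting 30×20 matrix has rank 20, and its Smith normal form has invariant factors (1,1,1,1,1,1,1,1,1,1,1,1,1,1,1,1,1,1,1,2).

Now H_k = ker ∂_k / im ∂_{k+1}, so:

  H_0: rank C_0 − rank ∂_1 = 10 − 9 = 1, and the invariant factors of ∂_1 are all 1, so H_0 ≅ Z.
  H_1: rank ker ∂_1 − rank ∂_2 = (30 − 9) − 20 = 1, and ∂_2 has invariant factor 2 > 1, so H_1 ≅ Z ⊕ Z/2.
  H_2: rank ker ∂_2 − rank ∂_3 = (20 − 20) − 0 = 0, and there is no ∂_3, so H_2 ≅ 0.

H_0 = Z,  H_1 = Z ⊕ Z/2,  H_2 = 0.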